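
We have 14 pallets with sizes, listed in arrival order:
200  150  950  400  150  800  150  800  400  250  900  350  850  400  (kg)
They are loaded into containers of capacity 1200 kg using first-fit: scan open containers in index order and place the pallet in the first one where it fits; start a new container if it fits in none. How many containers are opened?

  200 → container 1 (new)  [load 200/1200]
  150 → container 1  [load 350/1200]
  950 → container 2 (new)  [load 950/1200]
  400 → container 1  [load 750/1200]
  150 → container 1  [load 900/1200]
  800 → container 3 (new)  [load 800/1200]
  150 → container 1  [load 1050/1200]
  800 → container 4 (new)  [load 800/1200]
  400 → container 3  [load 1200/1200]
  250 → container 2  [load 1200/1200]
  900 → container 5 (new)  [load 900/1200]
  350 → container 4  [load 1150/1200]
  850 → container 6 (new)  [load 850/1200]
  400 → container 7 (new)  [load 400/1200]
7 containers opened.

7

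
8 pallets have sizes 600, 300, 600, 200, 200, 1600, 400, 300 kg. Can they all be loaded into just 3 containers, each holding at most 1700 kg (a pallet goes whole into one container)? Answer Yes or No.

Yes

A valid assignment using 3 containers:
  container 1: 1600 = 1600
  container 2: 600 + 600 + 400 = 1600
  container 3: 300 + 300 + 200 + 200 = 1000
Every load is within 1700 kg, so 3 containers suffice.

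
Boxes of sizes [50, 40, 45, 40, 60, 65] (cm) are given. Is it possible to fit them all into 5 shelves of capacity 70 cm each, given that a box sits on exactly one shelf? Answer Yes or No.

No

Total = 300 cm; ⌈300/70⌉ = 5.
6 boxes each exceed half the capacity and cannot share a shelf, forcing at least 6 shelves.
At least 6 shelves are required, but only 5 are allowed.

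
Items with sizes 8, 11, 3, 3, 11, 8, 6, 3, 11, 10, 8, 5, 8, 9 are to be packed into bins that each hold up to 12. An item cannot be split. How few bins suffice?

10

Total = 11 + 11 + 11 + 10 + 9 + 8 + 8 + 8 + 8 + 6 + 5 + 3 + 3 + 3 = 104.
Lower bound: ⌈104/12⌉ = 9 bins.
A packing using 10 bins:
  bin 1: 11 = 11
  bin 2: 11 = 11
  bin 3: 11 = 11
  bin 4: 10 = 10
  bin 5: 9 + 3 = 12
  bin 6: 8 + 3 = 11
  bin 7: 8 + 3 = 11
  bin 8: 8 = 8
  bin 9: 8 = 8
  bin 10: 6 + 5 = 11
No arrangement into 9 bins stays within capacity, so 10 is optimal.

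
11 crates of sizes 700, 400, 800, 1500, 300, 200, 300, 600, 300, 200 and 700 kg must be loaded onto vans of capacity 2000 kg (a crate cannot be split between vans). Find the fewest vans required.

3

Total = 1500 + 800 + 700 + 700 + 600 + 400 + 300 + 300 + 300 + 200 + 200 = 6000 kg.
Lower bound: ⌈6000/2000⌉ = 3 vans.
A packing using 3 vans:
  van 1: 1500 + 300 + 200 = 2000
  van 2: 800 + 700 + 300 + 200 = 2000
  van 3: 700 + 600 + 400 + 300 = 2000
This matches the lower bound, so 3 is optimal.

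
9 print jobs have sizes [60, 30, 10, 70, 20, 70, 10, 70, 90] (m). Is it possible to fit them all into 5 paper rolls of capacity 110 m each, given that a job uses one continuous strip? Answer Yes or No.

A valid assignment using 5 paper rolls:
  roll 1: 90 + 20 = 110
  roll 2: 70 + 30 + 10 = 110
  roll 3: 70 + 10 = 80
  roll 4: 70 = 70
  roll 5: 60 = 60
Every load is within 110 m, so 5 paper rolls suffice.

Yes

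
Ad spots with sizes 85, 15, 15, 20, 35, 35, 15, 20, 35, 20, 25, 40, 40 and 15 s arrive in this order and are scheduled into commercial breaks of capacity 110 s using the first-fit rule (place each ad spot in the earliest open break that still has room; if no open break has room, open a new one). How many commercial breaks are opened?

  85 → break 1 (new)  [load 85/110]
  15 → break 1  [load 100/110]
  15 → break 2 (new)  [load 15/110]
  20 → break 2  [load 35/110]
  35 → break 2  [load 70/110]
  35 → break 2  [load 105/110]
  15 → break 3 (new)  [load 15/110]
  20 → break 3  [load 35/110]
  35 → break 3  [load 70/110]
  20 → break 3  [load 90/110]
  25 → break 4 (new)  [load 25/110]
  40 → break 4  [load 65/110]
  40 → break 4  [load 105/110]
  15 → break 3  [load 105/110]
4 commercial breaks opened.

4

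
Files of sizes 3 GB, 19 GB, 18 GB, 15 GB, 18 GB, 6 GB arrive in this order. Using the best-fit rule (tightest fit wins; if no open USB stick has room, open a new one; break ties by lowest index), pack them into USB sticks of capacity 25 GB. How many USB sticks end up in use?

  3 → USB stick 1 (new)  [load 3/25]
  19 → USB stick 1  [load 22/25]
  18 → USB stick 2 (new)  [load 18/25]
  15 → USB stick 3 (new)  [load 15/25]
  18 → USB stick 4 (new)  [load 18/25]
  6 → USB stick 2  [load 24/25]
4 USB sticks opened.

4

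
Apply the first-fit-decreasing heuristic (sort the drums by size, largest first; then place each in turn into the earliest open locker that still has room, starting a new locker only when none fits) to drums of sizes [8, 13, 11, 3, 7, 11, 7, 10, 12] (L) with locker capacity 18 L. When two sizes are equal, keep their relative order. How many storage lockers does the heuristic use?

5

Sorted descending: 13, 12, 11, 11, 10, 8, 7, 7, 3.
  13 → locker 1 (new)  [load 13/18]
  12 → locker 2 (new)  [load 12/18]
  11 → locker 3 (new)  [load 11/18]
  11 → locker 4 (new)  [load 11/18]
  10 → locker 5 (new)  [load 10/18]
  8 → locker 5  [load 18/18]
  7 → locker 3  [load 18/18]
  7 → locker 4  [load 18/18]
  3 → locker 1  [load 16/18]
5 storage lockers opened.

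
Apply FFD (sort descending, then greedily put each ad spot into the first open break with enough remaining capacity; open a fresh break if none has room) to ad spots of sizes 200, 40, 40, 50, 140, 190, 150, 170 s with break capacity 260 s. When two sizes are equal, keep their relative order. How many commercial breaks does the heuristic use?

5

Sorted descending: 200, 190, 170, 150, 140, 50, 40, 40.
  200 → break 1 (new)  [load 200/260]
  190 → break 2 (new)  [load 190/260]
  170 → break 3 (new)  [load 170/260]
  150 → break 4 (new)  [load 150/260]
  140 → break 5 (new)  [load 140/260]
  50 → break 1  [load 250/260]
  40 → break 2  [load 230/260]
  40 → break 3  [load 210/260]
5 commercial breaks opened.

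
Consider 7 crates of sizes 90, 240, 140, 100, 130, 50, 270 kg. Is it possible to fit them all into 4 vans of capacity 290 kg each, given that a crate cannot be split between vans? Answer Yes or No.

A valid assignment using 4 vans:
  van 1: 270 = 270
  van 2: 240 + 50 = 290
  van 3: 140 + 130 = 270
  van 4: 100 + 90 = 190
Every load is within 290 kg, so 4 vans suffice.

Yes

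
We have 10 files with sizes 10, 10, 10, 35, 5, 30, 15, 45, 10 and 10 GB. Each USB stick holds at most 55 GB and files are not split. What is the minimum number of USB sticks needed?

Total = 45 + 35 + 30 + 15 + 10 + 10 + 10 + 10 + 10 + 5 = 180 GB.
Lower bound: ⌈180/55⌉ = 4 USB sticks.
A packing using 4 USB sticks:
  USB stick 1: 45 + 10 = 55
  USB stick 2: 35 + 15 + 5 = 55
  USB stick 3: 30 + 10 + 10 = 50
  USB stick 4: 10 + 10 = 20
This matches the lower bound, so 4 is optimal.

4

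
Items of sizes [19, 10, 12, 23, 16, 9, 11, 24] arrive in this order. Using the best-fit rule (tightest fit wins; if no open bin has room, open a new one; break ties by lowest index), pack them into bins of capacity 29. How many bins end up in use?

5

  19 → bin 1 (new)  [load 19/29]
  10 → bin 1  [load 29/29]
  12 → bin 2 (new)  [load 12/29]
  23 → bin 3 (new)  [load 23/29]
  16 → bin 2  [load 28/29]
  9 → bin 4 (new)  [load 9/29]
  11 → bin 4  [load 20/29]
  24 → bin 5 (new)  [load 24/29]
5 bins opened.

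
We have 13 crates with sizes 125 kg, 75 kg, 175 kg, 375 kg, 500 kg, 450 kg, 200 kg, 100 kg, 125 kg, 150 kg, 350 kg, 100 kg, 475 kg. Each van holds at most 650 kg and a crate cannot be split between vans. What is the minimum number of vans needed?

5

Total = 500 + 475 + 450 + 375 + 350 + 200 + 175 + 150 + 125 + 125 + 100 + 100 + 75 = 3200 kg.
Lower bound: ⌈3200/650⌉ = 5 vans.
A packing using 5 vans:
  van 1: 500 + 150 = 650
  van 2: 475 + 175 = 650
  van 3: 450 + 200 = 650
  van 4: 375 + 125 + 125 = 625
  van 5: 350 + 100 + 100 + 75 = 625
This matches the lower bound, so 5 is optimal.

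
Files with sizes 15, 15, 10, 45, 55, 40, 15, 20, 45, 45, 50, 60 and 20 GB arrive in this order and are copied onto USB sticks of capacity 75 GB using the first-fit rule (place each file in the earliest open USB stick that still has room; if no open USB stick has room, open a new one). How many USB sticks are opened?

8

  15 → USB stick 1 (new)  [load 15/75]
  15 → USB stick 1  [load 30/75]
  10 → USB stick 1  [load 40/75]
  45 → USB stick 2 (new)  [load 45/75]
  55 → USB stick 3 (new)  [load 55/75]
  40 → USB stick 4 (new)  [load 40/75]
  15 → USB stick 1  [load 55/75]
  20 → USB stick 1  [load 75/75]
  45 → USB stick 5 (new)  [load 45/75]
  45 → USB stick 6 (new)  [load 45/75]
  50 → USB stick 7 (new)  [load 50/75]
  60 → USB stick 8 (new)  [load 60/75]
  20 → USB stick 2  [load 65/75]
8 USB sticks opened.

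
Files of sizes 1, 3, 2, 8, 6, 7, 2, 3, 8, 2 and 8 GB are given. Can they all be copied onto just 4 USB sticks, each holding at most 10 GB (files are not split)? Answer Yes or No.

Total = 50 GB; ⌈50/10⌉ = 5.
At least 5 USB sticks are required, but only 4 are allowed.

No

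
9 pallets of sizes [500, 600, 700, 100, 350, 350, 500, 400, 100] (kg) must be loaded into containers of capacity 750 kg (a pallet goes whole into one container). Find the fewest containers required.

6

Total = 700 + 600 + 500 + 500 + 400 + 350 + 350 + 100 + 100 = 3600 kg.
Lower bound: ⌈3600/750⌉ = 5 containers.
A packing using 6 containers:
  container 1: 700 = 700
  container 2: 600 + 100 = 700
  container 3: 500 + 100 = 600
  container 4: 500 = 500
  container 5: 400 + 350 = 750
  container 6: 350 = 350
No arrangement into 5 containers stays within capacity, so 6 is optimal.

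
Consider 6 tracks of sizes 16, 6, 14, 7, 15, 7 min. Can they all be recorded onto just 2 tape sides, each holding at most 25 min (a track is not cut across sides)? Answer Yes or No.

No

Total = 65 min; ⌈65/25⌉ = 3.
At least 3 tape sides are required, but only 2 are allowed.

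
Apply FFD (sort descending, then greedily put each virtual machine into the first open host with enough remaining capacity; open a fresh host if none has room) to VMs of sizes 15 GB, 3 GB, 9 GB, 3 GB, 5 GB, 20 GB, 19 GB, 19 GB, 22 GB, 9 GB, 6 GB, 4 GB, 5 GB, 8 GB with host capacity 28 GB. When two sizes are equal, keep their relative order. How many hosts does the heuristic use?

Sorted descending: 22, 20, 19, 19, 15, 9, 9, 8, 6, 5, 5, 4, 3, 3.
  22 → host 1 (new)  [load 22/28]
  20 → host 2 (new)  [load 20/28]
  19 → host 3 (new)  [load 19/28]
  19 → host 4 (new)  [load 19/28]
  15 → host 5 (new)  [load 15/28]
  9 → host 3  [load 28/28]
  9 → host 4  [load 28/28]
  8 → host 2  [load 28/28]
  6 → host 1  [load 28/28]
  5 → host 5  [load 20/28]
  5 → host 5  [load 25/28]
  4 → host 6 (new)  [load 4/28]
  3 → host 5  [load 28/28]
  3 → host 6  [load 7/28]
6 hosts opened.

6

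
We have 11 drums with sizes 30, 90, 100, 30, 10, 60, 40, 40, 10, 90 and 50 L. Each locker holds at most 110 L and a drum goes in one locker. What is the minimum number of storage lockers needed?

Total = 100 + 90 + 90 + 60 + 50 + 40 + 40 + 30 + 30 + 10 + 10 = 550 L.
Lower bound: ⌈550/110⌉ = 5 storage lockers.
A packing using 6 storage lockers:
  locker 1: 100 + 10 = 110
  locker 2: 90 + 10 = 100
  locker 3: 90 = 90
  locker 4: 60 + 50 = 110
  locker 5: 40 + 40 + 30 = 110
  locker 6: 30 = 30
No arrangement into 5 storage lockers stays within capacity, so 6 is optimal.

6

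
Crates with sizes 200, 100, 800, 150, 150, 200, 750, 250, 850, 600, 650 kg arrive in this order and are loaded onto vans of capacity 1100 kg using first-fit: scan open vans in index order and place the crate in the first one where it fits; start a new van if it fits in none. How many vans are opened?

  200 → van 1 (new)  [load 200/1100]
  100 → van 1  [load 300/1100]
  800 → van 1  [load 1100/1100]
  150 → van 2 (new)  [load 150/1100]
  150 → van 2  [load 300/1100]
  200 → van 2  [load 500/1100]
  750 → van 3 (new)  [load 750/1100]
  250 → van 2  [load 750/1100]
  850 → van 4 (new)  [load 850/1100]
  600 → van 5 (new)  [load 600/1100]
  650 → van 6 (new)  [load 650/1100]
6 vans opened.

6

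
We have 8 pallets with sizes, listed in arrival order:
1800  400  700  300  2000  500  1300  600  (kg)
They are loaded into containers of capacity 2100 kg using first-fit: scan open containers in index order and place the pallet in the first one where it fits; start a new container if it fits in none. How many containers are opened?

4

  1800 → container 1 (new)  [load 1800/2100]
  400 → container 2 (new)  [load 400/2100]
  700 → container 2  [load 1100/2100]
  300 → container 1  [load 2100/2100]
  2000 → container 3 (new)  [load 2000/2100]
  500 → container 2  [load 1600/2100]
  1300 → container 4 (new)  [load 1300/2100]
  600 → container 4  [load 1900/2100]
4 containers opened.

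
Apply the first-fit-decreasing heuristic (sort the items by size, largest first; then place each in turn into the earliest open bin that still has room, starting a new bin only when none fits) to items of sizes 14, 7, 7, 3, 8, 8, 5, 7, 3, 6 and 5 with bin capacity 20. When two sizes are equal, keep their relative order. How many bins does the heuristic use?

Sorted descending: 14, 8, 8, 7, 7, 7, 6, 5, 5, 3, 3.
  14 → bin 1 (new)  [load 14/20]
  8 → bin 2 (new)  [load 8/20]
  8 → bin 2  [load 16/20]
  7 → bin 3 (new)  [load 7/20]
  7 → bin 3  [load 14/20]
  7 → bin 4 (new)  [load 7/20]
  6 → bin 1  [load 20/20]
  5 → bin 3  [load 19/20]
  5 → bin 4  [load 12/20]
  3 → bin 2  [load 19/20]
  3 → bin 4  [load 15/20]
4 bins opened.

4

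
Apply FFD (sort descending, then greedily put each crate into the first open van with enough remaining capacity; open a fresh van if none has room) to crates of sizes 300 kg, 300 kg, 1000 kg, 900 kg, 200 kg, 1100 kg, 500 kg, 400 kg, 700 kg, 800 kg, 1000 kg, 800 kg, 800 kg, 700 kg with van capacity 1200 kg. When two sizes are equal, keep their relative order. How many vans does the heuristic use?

Sorted descending: 1100, 1000, 1000, 900, 800, 800, 800, 700, 700, 500, 400, 300, 300, 200.
  1100 → van 1 (new)  [load 1100/1200]
  1000 → van 2 (new)  [load 1000/1200]
  1000 → van 3 (new)  [load 1000/1200]
  900 → van 4 (new)  [load 900/1200]
  800 → van 5 (new)  [load 800/1200]
  800 → van 6 (new)  [load 800/1200]
  800 → van 7 (new)  [load 800/1200]
  700 → van 8 (new)  [load 700/1200]
  700 → van 9 (new)  [load 700/1200]
  500 → van 8  [load 1200/1200]
  400 → van 5  [load 1200/1200]
  300 → van 4  [load 1200/1200]
  300 → van 6  [load 1100/1200]
  200 → van 2  [load 1200/1200]
9 vans opened.

9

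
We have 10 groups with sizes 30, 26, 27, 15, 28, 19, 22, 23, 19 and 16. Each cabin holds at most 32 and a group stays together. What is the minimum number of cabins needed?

9

Total = 30 + 28 + 27 + 26 + 23 + 22 + 19 + 19 + 16 + 15 = 225.
Lower bound: ⌈225/32⌉ = 8 cabins.
A packing using 9 cabins:
  cabin 1: 30 = 30
  cabin 2: 28 = 28
  cabin 3: 27 = 27
  cabin 4: 26 = 26
  cabin 5: 23 = 23
  cabin 6: 22 = 22
  cabin 7: 19 = 19
  cabin 8: 19 = 19
  cabin 9: 16 + 15 = 31
No arrangement into 8 cabins stays within capacity, so 9 is optimal.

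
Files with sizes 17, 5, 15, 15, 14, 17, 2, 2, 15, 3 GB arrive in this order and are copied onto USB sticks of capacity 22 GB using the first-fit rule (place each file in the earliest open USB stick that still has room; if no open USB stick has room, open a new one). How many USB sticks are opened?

6

  17 → USB stick 1 (new)  [load 17/22]
  5 → USB stick 1  [load 22/22]
  15 → USB stick 2 (new)  [load 15/22]
  15 → USB stick 3 (new)  [load 15/22]
  14 → USB stick 4 (new)  [load 14/22]
  17 → USB stick 5 (new)  [load 17/22]
  2 → USB stick 2  [load 17/22]
  2 → USB stick 2  [load 19/22]
  15 → USB stick 6 (new)  [load 15/22]
  3 → USB stick 2  [load 22/22]
6 USB sticks opened.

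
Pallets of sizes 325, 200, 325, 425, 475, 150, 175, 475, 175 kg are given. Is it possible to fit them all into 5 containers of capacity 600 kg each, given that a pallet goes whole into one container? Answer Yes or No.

Total = 2725 kg; ⌈2725/600⌉ = 5.
The bound of 5 does not rule out 5, but exhaustive search shows no assignment into 5 containers of capacity 600 kg exists — the minimum is 6.

No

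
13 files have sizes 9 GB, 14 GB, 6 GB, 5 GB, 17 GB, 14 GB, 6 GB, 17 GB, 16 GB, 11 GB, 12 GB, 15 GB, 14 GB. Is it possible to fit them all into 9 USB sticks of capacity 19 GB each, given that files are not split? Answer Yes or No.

No

Total = 156 GB; ⌈156/19⌉ = 9.
The bound of 9 does not rule out 9, but exhaustive search shows no assignment into 9 USB sticks of capacity 19 GB exists — the minimum is 10.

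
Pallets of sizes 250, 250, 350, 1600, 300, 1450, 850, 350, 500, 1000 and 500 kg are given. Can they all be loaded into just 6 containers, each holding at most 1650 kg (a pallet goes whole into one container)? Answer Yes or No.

Yes

A valid assignment using 5 containers:
  container 1: 1600 = 1600
  container 2: 1450 = 1450
  container 3: 1000 + 500 = 1500
  container 4: 850 + 500 + 300 = 1650
  container 5: 350 + 350 + 250 + 250 = 1200
That uses only 5 ≤ 6, so 6 containers are enough.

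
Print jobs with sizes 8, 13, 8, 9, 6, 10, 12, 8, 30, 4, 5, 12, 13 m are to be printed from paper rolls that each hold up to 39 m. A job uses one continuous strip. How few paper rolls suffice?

Total = 30 + 13 + 13 + 12 + 12 + 10 + 9 + 8 + 8 + 8 + 6 + 5 + 4 = 138 m.
Lower bound: ⌈138/39⌉ = 4 paper rolls.
A packing using 4 paper rolls:
  roll 1: 30 + 9 = 39
  roll 2: 13 + 13 + 12 = 38
  roll 3: 12 + 10 + 8 + 8 = 38
  roll 4: 8 + 6 + 5 + 4 = 23
This matches the lower bound, so 4 is optimal.

4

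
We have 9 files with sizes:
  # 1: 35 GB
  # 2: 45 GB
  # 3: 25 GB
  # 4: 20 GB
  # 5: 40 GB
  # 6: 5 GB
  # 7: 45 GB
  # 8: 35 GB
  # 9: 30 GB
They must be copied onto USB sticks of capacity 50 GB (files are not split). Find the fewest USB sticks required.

7

Total = 45 + 45 + 40 + 35 + 35 + 30 + 25 + 20 + 5 = 280 GB.
Lower bound: ⌈280/50⌉ = 6 USB sticks.
A packing using 7 USB sticks:
  USB stick 1: 45 + 5 = 50
  USB stick 2: 45 = 45
  USB stick 3: 40 = 40
  USB stick 4: 35 = 35
  USB stick 5: 35 = 35
  USB stick 6: 30 + 20 = 50
  USB stick 7: 25 = 25
No arrangement into 6 USB sticks stays within capacity, so 7 is optimal.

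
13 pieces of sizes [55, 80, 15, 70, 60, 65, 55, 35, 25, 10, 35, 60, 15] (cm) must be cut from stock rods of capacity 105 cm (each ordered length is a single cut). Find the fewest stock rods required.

Total = 80 + 70 + 65 + 60 + 60 + 55 + 55 + 35 + 35 + 25 + 15 + 15 + 10 = 580 cm.
Lower bound: ⌈580/105⌉ = 6 stock rods.
Also, 7 pieces each exceed 105/2 cm, and no two of those can share a stock rod, so at least 7 stock rods are needed.
A packing using 7 stock rods:
  stock rod 1: 80 + 25 = 105
  stock rod 2: 70 + 35 = 105
  stock rod 3: 65 + 35 = 100
  stock rod 4: 60 + 15 + 15 + 10 = 100
  stock rod 5: 60 = 60
  stock rod 6: 55 = 55
  stock rod 7: 55 = 55
This matches the lower bound, so 7 is optimal.

7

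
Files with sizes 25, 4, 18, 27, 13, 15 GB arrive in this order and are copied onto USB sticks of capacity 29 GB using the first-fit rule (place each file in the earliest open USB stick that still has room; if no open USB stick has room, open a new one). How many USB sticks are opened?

  25 → USB stick 1 (new)  [load 25/29]
  4 → USB stick 1  [load 29/29]
  18 → USB stick 2 (new)  [load 18/29]
  27 → USB stick 3 (new)  [load 27/29]
  13 → USB stick 4 (new)  [load 13/29]
  15 → USB stick 4  [load 28/29]
4 USB sticks opened.

4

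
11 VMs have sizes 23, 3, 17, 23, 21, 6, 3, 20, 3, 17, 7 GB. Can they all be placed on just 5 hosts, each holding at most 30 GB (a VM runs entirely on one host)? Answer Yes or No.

Total = 143 GB; ⌈143/30⌉ = 5.
6 VMs each exceed half the capacity and cannot share a host, forcing at least 6 hosts.
At least 6 hosts are required, but only 5 are allowed.

No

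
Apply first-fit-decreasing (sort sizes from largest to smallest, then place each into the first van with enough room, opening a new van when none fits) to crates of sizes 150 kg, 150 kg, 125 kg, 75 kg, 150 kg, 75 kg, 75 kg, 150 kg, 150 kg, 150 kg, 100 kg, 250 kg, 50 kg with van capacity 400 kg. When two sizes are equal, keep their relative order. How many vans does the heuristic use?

Sorted descending: 250, 150, 150, 150, 150, 150, 150, 125, 100, 75, 75, 75, 50.
  250 → van 1 (new)  [load 250/400]
  150 → van 1  [load 400/400]
  150 → van 2 (new)  [load 150/400]
  150 → van 2  [load 300/400]
  150 → van 3 (new)  [load 150/400]
  150 → van 3  [load 300/400]
  150 → van 4 (new)  [load 150/400]
  125 → van 4  [load 275/400]
  100 → van 2  [load 400/400]
  75 → van 3  [load 375/400]
  75 → van 4  [load 350/400]
  75 → van 5 (new)  [load 75/400]
  50 → van 4  [load 400/400]
5 vans opened.

5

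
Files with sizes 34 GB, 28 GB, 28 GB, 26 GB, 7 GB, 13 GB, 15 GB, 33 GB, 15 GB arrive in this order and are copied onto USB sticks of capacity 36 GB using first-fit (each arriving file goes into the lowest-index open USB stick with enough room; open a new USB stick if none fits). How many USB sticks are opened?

7

  34 → USB stick 1 (new)  [load 34/36]
  28 → USB stick 2 (new)  [load 28/36]
  28 → USB stick 3 (new)  [load 28/36]
  26 → USB stick 4 (new)  [load 26/36]
  7 → USB stick 2  [load 35/36]
  13 → USB stick 5 (new)  [load 13/36]
  15 → USB stick 5  [load 28/36]
  33 → USB stick 6 (new)  [load 33/36]
  15 → USB stick 7 (new)  [load 15/36]
7 USB sticks opened.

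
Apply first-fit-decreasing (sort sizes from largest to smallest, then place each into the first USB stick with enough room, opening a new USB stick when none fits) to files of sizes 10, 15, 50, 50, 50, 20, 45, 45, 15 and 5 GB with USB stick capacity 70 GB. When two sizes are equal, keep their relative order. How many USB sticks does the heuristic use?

Sorted descending: 50, 50, 50, 45, 45, 20, 15, 15, 10, 5.
  50 → USB stick 1 (new)  [load 50/70]
  50 → USB stick 2 (new)  [load 50/70]
  50 → USB stick 3 (new)  [load 50/70]
  45 → USB stick 4 (new)  [load 45/70]
  45 → USB stick 5 (new)  [load 45/70]
  20 → USB stick 1  [load 70/70]
  15 → USB stick 2  [load 65/70]
  15 → USB stick 3  [load 65/70]
  10 → USB stick 4  [load 55/70]
  5 → USB stick 2  [load 70/70]
5 USB sticks opened.

5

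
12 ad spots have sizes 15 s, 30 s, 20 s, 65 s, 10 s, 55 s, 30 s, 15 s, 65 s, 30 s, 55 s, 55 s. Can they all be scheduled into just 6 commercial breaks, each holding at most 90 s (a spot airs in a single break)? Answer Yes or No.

A valid assignment using 6 commercial breaks:
  break 1: 65 + 20 = 85
  break 2: 65 + 15 + 10 = 90
  break 3: 55 + 30 = 85
  break 4: 55 + 30 = 85
  break 5: 55 + 30 = 85
  break 6: 15 = 15
Every load is within 90 s, so 6 commercial breaks suffice.

Yes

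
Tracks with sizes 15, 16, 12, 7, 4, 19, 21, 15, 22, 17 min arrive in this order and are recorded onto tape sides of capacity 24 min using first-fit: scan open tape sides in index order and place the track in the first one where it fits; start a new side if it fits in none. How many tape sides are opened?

  15 → side 1 (new)  [load 15/24]
  16 → side 2 (new)  [load 16/24]
  12 → side 3 (new)  [load 12/24]
  7 → side 1  [load 22/24]
  4 → side 2  [load 20/24]
  19 → side 4 (new)  [load 19/24]
  21 → side 5 (new)  [load 21/24]
  15 → side 6 (new)  [load 15/24]
  22 → side 7 (new)  [load 22/24]
  17 → side 8 (new)  [load 17/24]
8 tape sides opened.

8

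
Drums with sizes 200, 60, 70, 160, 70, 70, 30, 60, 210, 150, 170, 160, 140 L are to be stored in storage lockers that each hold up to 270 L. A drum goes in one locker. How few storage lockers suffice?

Total = 210 + 200 + 170 + 160 + 160 + 150 + 140 + 70 + 70 + 70 + 60 + 60 + 30 = 1550 L.
Lower bound: ⌈1550/270⌉ = 6 storage lockers.
Also, 7 drums each exceed 135 L, and no two of those can share a locker, so at least 7 storage lockers are needed.
A packing using 7 storage lockers:
  locker 1: 210 + 60 = 270
  locker 2: 200 + 70 = 270
  locker 3: 170 + 70 + 30 = 270
  locker 4: 160 + 70 = 230
  locker 5: 160 + 60 = 220
  locker 6: 150 = 150
  locker 7: 140 = 140
This matches the lower bound, so 7 is optimal.

7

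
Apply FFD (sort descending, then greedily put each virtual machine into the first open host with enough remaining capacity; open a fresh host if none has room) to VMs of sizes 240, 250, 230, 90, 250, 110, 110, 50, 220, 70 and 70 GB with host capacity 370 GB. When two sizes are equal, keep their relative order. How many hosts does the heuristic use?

Sorted descending: 250, 250, 240, 230, 220, 110, 110, 90, 70, 70, 50.
  250 → host 1 (new)  [load 250/370]
  250 → host 2 (new)  [load 250/370]
  240 → host 3 (new)  [load 240/370]
  230 → host 4 (new)  [load 230/370]
  220 → host 5 (new)  [load 220/370]
  110 → host 1  [load 360/370]
  110 → host 2  [load 360/370]
  90 → host 3  [load 330/370]
  70 → host 4  [load 300/370]
  70 → host 4  [load 370/370]
  50 → host 5  [load 270/370]
5 hosts opened.

5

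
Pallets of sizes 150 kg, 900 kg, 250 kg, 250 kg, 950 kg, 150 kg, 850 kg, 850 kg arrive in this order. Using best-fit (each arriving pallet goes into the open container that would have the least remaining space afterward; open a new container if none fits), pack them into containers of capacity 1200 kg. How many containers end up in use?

  150 → container 1 (new)  [load 150/1200]
  900 → container 1  [load 1050/1200]
  250 → container 2 (new)  [load 250/1200]
  250 → container 2  [load 500/1200]
  950 → container 3 (new)  [load 950/1200]
  150 → container 1  [load 1200/1200]
  850 → container 4 (new)  [load 850/1200]
  850 → container 5 (new)  [load 850/1200]
5 containers opened.

5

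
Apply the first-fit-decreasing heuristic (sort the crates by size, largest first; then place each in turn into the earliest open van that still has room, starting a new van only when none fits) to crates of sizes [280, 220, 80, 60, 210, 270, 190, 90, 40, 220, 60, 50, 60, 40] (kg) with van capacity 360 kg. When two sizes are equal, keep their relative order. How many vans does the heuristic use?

Sorted descending: 280, 270, 220, 220, 210, 190, 90, 80, 60, 60, 60, 50, 40, 40.
  280 → van 1 (new)  [load 280/360]
  270 → van 2 (new)  [load 270/360]
  220 → van 3 (new)  [load 220/360]
  220 → van 4 (new)  [load 220/360]
  210 → van 5 (new)  [load 210/360]
  190 → van 6 (new)  [load 190/360]
  90 → van 2  [load 360/360]
  80 → van 1  [load 360/360]
  60 → van 3  [load 280/360]
  60 → van 3  [load 340/360]
  60 → van 4  [load 280/360]
  50 → van 4  [load 330/360]
  40 → van 5  [load 250/360]
  40 → van 5  [load 290/360]
6 vans opened.

6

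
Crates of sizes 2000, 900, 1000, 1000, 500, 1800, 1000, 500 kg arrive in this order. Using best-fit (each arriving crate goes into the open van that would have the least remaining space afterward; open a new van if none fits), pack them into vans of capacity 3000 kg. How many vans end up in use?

3

  2000 → van 1 (new)  [load 2000/3000]
  900 → van 1  [load 2900/3000]
  1000 → van 2 (new)  [load 1000/3000]
  1000 → van 2  [load 2000/3000]
  500 → van 2  [load 2500/3000]
  1800 → van 3 (new)  [load 1800/3000]
  1000 → van 3  [load 2800/3000]
  500 → van 2  [load 3000/3000]
3 vans opened.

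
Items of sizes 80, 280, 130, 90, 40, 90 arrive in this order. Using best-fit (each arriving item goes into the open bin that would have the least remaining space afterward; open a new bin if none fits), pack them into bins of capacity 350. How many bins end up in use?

3

  80 → bin 1 (new)  [load 80/350]
  280 → bin 2 (new)  [load 280/350]
  130 → bin 1  [load 210/350]
  90 → bin 1  [load 300/350]
  40 → bin 1  [load 340/350]
  90 → bin 3 (new)  [load 90/350]
3 bins opened.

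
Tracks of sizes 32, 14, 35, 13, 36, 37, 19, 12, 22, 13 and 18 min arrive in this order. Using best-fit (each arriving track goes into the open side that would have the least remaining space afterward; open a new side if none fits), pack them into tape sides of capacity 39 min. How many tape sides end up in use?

7

  32 → side 1 (new)  [load 32/39]
  14 → side 2 (new)  [load 14/39]
  35 → side 3 (new)  [load 35/39]
  13 → side 2  [load 27/39]
  36 → side 4 (new)  [load 36/39]
  37 → side 5 (new)  [load 37/39]
  19 → side 6 (new)  [load 19/39]
  12 → side 2  [load 39/39]
  22 → side 7 (new)  [load 22/39]
  13 → side 7  [load 35/39]
  18 → side 6  [load 37/39]
7 tape sides opened.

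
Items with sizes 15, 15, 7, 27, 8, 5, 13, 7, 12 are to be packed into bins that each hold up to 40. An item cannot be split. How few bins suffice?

3

Total = 27 + 15 + 15 + 13 + 12 + 8 + 7 + 7 + 5 = 109.
Lower bound: ⌈109/40⌉ = 3 bins.
A packing using 3 bins:
  bin 1: 27 + 13 = 40
  bin 2: 15 + 15 + 8 = 38
  bin 3: 12 + 7 + 7 + 5 = 31
This matches the lower bound, so 3 is optimal.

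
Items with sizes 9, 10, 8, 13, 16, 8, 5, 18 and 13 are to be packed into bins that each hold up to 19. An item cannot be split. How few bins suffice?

6

Total = 18 + 16 + 13 + 13 + 10 + 9 + 8 + 8 + 5 = 100.
Lower bound: ⌈100/19⌉ = 6 bins.
A packing using 6 bins:
  bin 1: 18 = 18
  bin 2: 16 = 16
  bin 3: 13 + 5 = 18
  bin 4: 13 = 13
  bin 5: 10 + 9 = 19
  bin 6: 8 + 8 = 16
This matches the lower bound, so 6 is optimal.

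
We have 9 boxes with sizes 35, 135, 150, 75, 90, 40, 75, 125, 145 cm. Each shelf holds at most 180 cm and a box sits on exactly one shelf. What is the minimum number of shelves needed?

6

Total = 150 + 145 + 135 + 125 + 90 + 75 + 75 + 40 + 35 = 870 cm.
Lower bound: ⌈870/180⌉ = 5 shelves.
A packing using 6 shelves:
  shelf 1: 150 = 150
  shelf 2: 145 + 35 = 180
  shelf 3: 135 + 40 = 175
  shelf 4: 125 = 125
  shelf 5: 90 + 75 = 165
  shelf 6: 75 = 75
No arrangement into 5 shelves stays within capacity, so 6 is optimal.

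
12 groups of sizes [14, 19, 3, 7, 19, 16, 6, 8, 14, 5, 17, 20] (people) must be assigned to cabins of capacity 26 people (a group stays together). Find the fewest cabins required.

Total = 20 + 19 + 19 + 17 + 16 + 14 + 14 + 8 + 7 + 6 + 5 + 3 = 148 people.
Lower bound: ⌈148/26⌉ = 6 cabins.
Also, 7 groups each exceed 13 people, and no two of those can share a cabin, so at least 7 cabins are needed.
A packing using 7 cabins:
  cabin 1: 20 + 6 = 26
  cabin 2: 19 + 7 = 26
  cabin 3: 19 + 5 = 24
  cabin 4: 17 + 8 = 25
  cabin 5: 16 + 3 = 19
  cabin 6: 14 = 14
  cabin 7: 14 = 14
This matches the lower bound, so 7 is optimal.

7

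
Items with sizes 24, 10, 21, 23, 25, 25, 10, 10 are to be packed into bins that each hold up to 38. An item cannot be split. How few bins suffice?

5

Total = 25 + 25 + 24 + 23 + 21 + 10 + 10 + 10 = 148.
Lower bound: ⌈148/38⌉ = 4 bins.
Also, 5 items each exceed 19, and no two of those can share a bin, so at least 5 bins are needed.
A packing using 5 bins:
  bin 1: 25 + 10 = 35
  bin 2: 25 + 10 = 35
  bin 3: 24 + 10 = 34
  bin 4: 23 = 23
  bin 5: 21 = 21
This matches the lower bound, so 5 is optimal.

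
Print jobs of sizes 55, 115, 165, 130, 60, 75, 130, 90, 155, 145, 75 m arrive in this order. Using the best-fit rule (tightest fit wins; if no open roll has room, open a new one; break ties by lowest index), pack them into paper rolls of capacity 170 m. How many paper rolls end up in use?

  55 → roll 1 (new)  [load 55/170]
  115 → roll 1  [load 170/170]
  165 → roll 2 (new)  [load 165/170]
  130 → roll 3 (new)  [load 130/170]
  60 → roll 4 (new)  [load 60/170]
  75 → roll 4  [load 135/170]
  130 → roll 5 (new)  [load 130/170]
  90 → roll 6 (new)  [load 90/170]
  155 → roll 7 (new)  [load 155/170]
  145 → roll 8 (new)  [load 145/170]
  75 → roll 6  [load 165/170]
8 paper rolls opened.

8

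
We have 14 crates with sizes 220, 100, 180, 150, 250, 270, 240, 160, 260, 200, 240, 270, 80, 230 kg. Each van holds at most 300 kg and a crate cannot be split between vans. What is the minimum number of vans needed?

Total = 270 + 270 + 260 + 250 + 240 + 240 + 230 + 220 + 200 + 180 + 160 + 150 + 100 + 80 = 2850 kg.
Lower bound: ⌈2850/300⌉ = 10 vans.
Also, 11 crates each exceed 150 kg, and no two of those can share a van, so at least 11 vans are needed.
A packing using 12 vans:
  van 1: 270 = 270
  van 2: 270 = 270
  van 3: 260 = 260
  van 4: 250 = 250
  van 5: 240 = 240
  van 6: 240 = 240
  van 7: 230 = 230
  van 8: 220 + 80 = 300
  van 9: 200 + 100 = 300
  van 10: 180 = 180
  van 11: 160 = 160
  van 12: 150 = 150
No arrangement into 11 vans stays within capacity, so 12 is optimal.

12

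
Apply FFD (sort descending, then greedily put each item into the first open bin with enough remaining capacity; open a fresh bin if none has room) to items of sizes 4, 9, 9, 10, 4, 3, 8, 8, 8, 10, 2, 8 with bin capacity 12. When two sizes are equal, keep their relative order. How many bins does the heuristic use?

8

Sorted descending: 10, 10, 9, 9, 8, 8, 8, 8, 4, 4, 3, 2.
  10 → bin 1 (new)  [load 10/12]
  10 → bin 2 (new)  [load 10/12]
  9 → bin 3 (new)  [load 9/12]
  9 → bin 4 (new)  [load 9/12]
  8 → bin 5 (new)  [load 8/12]
  8 → bin 6 (new)  [load 8/12]
  8 → bin 7 (new)  [load 8/12]
  8 → bin 8 (new)  [load 8/12]
  4 → bin 5  [load 12/12]
  4 → bin 6  [load 12/12]
  3 → bin 3  [load 12/12]
  2 → bin 1  [load 12/12]
8 bins opened.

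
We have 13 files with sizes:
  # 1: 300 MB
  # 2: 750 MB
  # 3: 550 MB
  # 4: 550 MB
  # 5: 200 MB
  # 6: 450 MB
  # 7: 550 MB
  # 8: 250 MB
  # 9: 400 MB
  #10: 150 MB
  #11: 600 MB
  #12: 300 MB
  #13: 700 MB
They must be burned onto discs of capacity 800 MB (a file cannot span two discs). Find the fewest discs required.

8

Total = 750 + 700 + 600 + 550 + 550 + 550 + 450 + 400 + 300 + 300 + 250 + 200 + 150 = 5750 MB.
Lower bound: ⌈5750/800⌉ = 8 discs.
A packing using 8 discs:
  disc 1: 750 = 750
  disc 2: 700 = 700
  disc 3: 600 + 200 = 800
  disc 4: 550 + 250 = 800
  disc 5: 550 + 150 = 700
  disc 6: 550 = 550
  disc 7: 450 + 300 = 750
  disc 8: 400 + 300 = 700
This matches the lower bound, so 8 is optimal.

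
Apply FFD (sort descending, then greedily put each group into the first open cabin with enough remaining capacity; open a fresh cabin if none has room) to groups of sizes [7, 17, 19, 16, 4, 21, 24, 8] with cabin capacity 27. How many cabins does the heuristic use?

Sorted descending: 24, 21, 19, 17, 16, 8, 7, 4.
  24 → cabin 1 (new)  [load 24/27]
  21 → cabin 2 (new)  [load 21/27]
  19 → cabin 3 (new)  [load 19/27]
  17 → cabin 4 (new)  [load 17/27]
  16 → cabin 5 (new)  [load 16/27]
  8 → cabin 3  [load 27/27]
  7 → cabin 4  [load 24/27]
  4 → cabin 2  [load 25/27]
5 cabins opened.

5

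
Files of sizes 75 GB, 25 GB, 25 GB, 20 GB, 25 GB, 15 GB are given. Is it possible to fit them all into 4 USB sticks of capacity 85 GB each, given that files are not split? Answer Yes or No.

A valid assignment using 3 USB sticks:
  USB stick 1: 75 = 75
  USB stick 2: 25 + 25 + 25 = 75
  USB stick 3: 20 + 15 = 35
That uses only 3 ≤ 4, so 4 USB sticks are enough.

Yes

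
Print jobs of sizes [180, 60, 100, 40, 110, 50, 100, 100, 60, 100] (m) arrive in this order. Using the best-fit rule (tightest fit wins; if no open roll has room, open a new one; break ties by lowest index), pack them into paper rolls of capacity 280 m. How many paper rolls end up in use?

  180 → roll 1 (new)  [load 180/280]
  60 → roll 1  [load 240/280]
  100 → roll 2 (new)  [load 100/280]
  40 → roll 1  [load 280/280]
  110 → roll 2  [load 210/280]
  50 → roll 2  [load 260/280]
  100 → roll 3 (new)  [load 100/280]
  100 → roll 3  [load 200/280]
  60 → roll 3  [load 260/280]
  100 → roll 4 (new)  [load 100/280]
4 paper rolls opened.

4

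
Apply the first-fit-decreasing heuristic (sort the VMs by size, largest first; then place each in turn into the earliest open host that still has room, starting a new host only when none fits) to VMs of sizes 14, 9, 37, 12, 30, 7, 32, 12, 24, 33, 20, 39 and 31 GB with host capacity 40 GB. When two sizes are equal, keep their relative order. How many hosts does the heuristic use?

Sorted descending: 39, 37, 33, 32, 31, 30, 24, 20, 14, 12, 12, 9, 7.
  39 → host 1 (new)  [load 39/40]
  37 → host 2 (new)  [load 37/40]
  33 → host 3 (new)  [load 33/40]
  32 → host 4 (new)  [load 32/40]
  31 → host 5 (new)  [load 31/40]
  30 → host 6 (new)  [load 30/40]
  24 → host 7 (new)  [load 24/40]
  20 → host 8 (new)  [load 20/40]
  14 → host 7  [load 38/40]
  12 → host 8  [load 32/40]
  12 → host 9 (new)  [load 12/40]
  9 → host 5  [load 40/40]
  7 → host 3  [load 40/40]
9 hosts opened.

9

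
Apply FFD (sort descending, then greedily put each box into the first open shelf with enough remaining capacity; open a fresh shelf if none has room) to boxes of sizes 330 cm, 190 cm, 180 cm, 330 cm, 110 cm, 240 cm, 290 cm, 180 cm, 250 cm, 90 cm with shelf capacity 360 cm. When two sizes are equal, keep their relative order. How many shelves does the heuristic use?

7

Sorted descending: 330, 330, 290, 250, 240, 190, 180, 180, 110, 90.
  330 → shelf 1 (new)  [load 330/360]
  330 → shelf 2 (new)  [load 330/360]
  290 → shelf 3 (new)  [load 290/360]
  250 → shelf 4 (new)  [load 250/360]
  240 → shelf 5 (new)  [load 240/360]
  190 → shelf 6 (new)  [load 190/360]
  180 → shelf 7 (new)  [load 180/360]
  180 → shelf 7  [load 360/360]
  110 → shelf 4  [load 360/360]
  90 → shelf 5  [load 330/360]
7 shelves opened.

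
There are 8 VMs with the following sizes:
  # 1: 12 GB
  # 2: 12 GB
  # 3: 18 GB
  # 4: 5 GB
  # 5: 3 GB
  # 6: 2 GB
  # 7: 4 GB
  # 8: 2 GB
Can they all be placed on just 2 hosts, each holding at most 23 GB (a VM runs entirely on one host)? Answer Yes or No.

No

Total = 58 GB; ⌈58/23⌉ = 3.
At least 3 hosts are required, but only 2 are allowed.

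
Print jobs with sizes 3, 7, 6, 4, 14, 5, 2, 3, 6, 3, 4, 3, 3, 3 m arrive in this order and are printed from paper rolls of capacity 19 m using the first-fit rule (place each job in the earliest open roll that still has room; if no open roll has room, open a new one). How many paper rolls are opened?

4

  3 → roll 1 (new)  [load 3/19]
  7 → roll 1  [load 10/19]
  6 → roll 1  [load 16/19]
  4 → roll 2 (new)  [load 4/19]
  14 → roll 2  [load 18/19]
  5 → roll 3 (new)  [load 5/19]
  2 → roll 1  [load 18/19]
  3 → roll 3  [load 8/19]
  6 → roll 3  [load 14/19]
  3 → roll 3  [load 17/19]
  4 → roll 4 (new)  [load 4/19]
  3 → roll 4  [load 7/19]
  3 → roll 4  [load 10/19]
  3 → roll 4  [load 13/19]
4 paper rolls opened.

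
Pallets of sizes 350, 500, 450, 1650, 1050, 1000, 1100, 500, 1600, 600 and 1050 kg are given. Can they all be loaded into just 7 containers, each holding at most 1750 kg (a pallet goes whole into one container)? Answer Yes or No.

Yes

A valid assignment using 7 containers:
  container 1: 1650 = 1650
  container 2: 1600 = 1600
  container 3: 1100 + 600 = 1700
  container 4: 1050 + 500 = 1550
  container 5: 1050 + 500 = 1550
  container 6: 1000 + 450 = 1450
  container 7: 350 = 350
Every load is within 1750 kg, so 7 containers suffice.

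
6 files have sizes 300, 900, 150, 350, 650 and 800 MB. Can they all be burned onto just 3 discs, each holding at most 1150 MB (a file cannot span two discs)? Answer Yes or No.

A valid assignment using 3 discs:
  disc 1: 900 + 150 = 1050
  disc 2: 800 + 350 = 1150
  disc 3: 650 + 300 = 950
Every load is within 1150 MB, so 3 discs suffice.

Yes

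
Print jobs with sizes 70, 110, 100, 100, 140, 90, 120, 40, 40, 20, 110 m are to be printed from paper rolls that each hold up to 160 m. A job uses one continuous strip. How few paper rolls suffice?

Total = 140 + 120 + 110 + 110 + 100 + 100 + 90 + 70 + 40 + 40 + 20 = 940 m.
Lower bound: ⌈940/160⌉ = 6 paper rolls.
Also, 7 print jobs each exceed 80 m, and no two of those can share a roll, so at least 7 paper rolls are needed.
A packing using 7 paper rolls:
  roll 1: 140 + 20 = 160
  roll 2: 120 + 40 = 160
  roll 3: 110 + 40 = 150
  roll 4: 110 = 110
  roll 5: 100 = 100
  roll 6: 100 = 100
  roll 7: 90 + 70 = 160
This matches the lower bound, so 7 is optimal.

7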